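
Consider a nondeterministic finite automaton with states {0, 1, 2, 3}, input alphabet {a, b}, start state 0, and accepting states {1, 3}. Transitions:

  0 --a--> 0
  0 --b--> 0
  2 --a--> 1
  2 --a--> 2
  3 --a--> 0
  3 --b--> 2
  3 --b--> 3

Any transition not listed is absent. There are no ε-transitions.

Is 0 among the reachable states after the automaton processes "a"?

Yes

Start in {0}.
Read 'a': {0} → {0}.
State 0 is in {0}.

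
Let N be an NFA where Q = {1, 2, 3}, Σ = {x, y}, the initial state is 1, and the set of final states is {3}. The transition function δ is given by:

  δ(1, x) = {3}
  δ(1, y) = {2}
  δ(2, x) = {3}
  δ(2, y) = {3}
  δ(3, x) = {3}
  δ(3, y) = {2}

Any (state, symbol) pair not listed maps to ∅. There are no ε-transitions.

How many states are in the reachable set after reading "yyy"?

1

Start in {1}.
Read 'y': {1} → {2}.
Read 'y': {2} → {3}.
Read 'y': {3} → {2}.
That set has 1 state.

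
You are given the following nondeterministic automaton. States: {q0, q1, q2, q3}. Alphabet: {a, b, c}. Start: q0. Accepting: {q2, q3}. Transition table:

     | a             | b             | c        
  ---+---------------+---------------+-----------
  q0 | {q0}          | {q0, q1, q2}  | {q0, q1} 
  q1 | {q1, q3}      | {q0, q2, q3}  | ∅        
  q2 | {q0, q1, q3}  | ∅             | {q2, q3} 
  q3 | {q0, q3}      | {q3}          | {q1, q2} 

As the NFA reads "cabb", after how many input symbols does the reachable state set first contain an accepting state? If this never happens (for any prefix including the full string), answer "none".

Start in {q0}.
Read 'c': q0→{q0, q1}; now {q0, q1}.
Read 'a': q0→{q0}, q1→{q1, q3}; now {q0, q1, q3}.
None of the earlier sets intersect F, but {q0, q1, q3} does.

2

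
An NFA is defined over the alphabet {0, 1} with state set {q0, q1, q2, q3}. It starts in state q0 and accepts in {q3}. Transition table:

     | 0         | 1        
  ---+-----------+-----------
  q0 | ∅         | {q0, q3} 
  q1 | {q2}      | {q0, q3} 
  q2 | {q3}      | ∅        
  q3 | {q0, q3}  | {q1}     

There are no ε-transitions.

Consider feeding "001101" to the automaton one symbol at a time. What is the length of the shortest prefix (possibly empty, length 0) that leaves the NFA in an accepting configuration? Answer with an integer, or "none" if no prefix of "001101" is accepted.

Start in {q0}.
Read '0': {q0} → ∅.
The set is empty and remains empty for the remaining 5 symbols.
No reachable set along the way intersects F.

none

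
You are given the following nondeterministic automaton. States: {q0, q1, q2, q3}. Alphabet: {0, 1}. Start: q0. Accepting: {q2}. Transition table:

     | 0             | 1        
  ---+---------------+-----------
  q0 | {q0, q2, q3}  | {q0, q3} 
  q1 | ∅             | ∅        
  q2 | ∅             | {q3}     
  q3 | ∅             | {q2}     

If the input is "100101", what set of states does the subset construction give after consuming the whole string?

{q0, q2, q3}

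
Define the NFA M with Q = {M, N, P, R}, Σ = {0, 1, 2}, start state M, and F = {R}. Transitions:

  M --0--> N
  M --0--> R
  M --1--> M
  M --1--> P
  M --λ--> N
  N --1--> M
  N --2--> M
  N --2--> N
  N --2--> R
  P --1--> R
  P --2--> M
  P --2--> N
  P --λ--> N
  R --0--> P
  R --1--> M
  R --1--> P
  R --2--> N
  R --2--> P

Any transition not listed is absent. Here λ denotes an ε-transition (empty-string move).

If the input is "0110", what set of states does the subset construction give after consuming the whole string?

Start: ε-closure({M}) = {M, N}.
Read '0': M→{N, R}, N→∅; now {N, R}.
Read '1': N→{M}, R→{M, P}; union {M, P}; ε-closure = {M, N, P}.
Read '1': M→{M, P}, N→{M}, P→{R}; union {M, P, R}; ε-closure = {M, N, P, R}.
Read '0': M→{N, R}, N→∅, P→∅, R→{P}; now {N, P, R}.

{N, P, R}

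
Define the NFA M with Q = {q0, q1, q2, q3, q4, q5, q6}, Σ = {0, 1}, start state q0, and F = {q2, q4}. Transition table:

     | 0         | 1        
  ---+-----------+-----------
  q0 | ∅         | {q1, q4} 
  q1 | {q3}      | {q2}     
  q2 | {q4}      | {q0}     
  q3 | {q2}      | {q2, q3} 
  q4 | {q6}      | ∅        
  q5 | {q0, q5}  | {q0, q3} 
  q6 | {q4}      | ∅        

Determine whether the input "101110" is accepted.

Yes

Start in {q0}.
Read '1': q0→{q1, q4}; now {q1, q4}.
Read '0': q1→{q3}, q4→{q6}; now {q3, q6}.
Read '1': q3→{q2, q3}, q6→∅; now {q2, q3}.
Read '1': q2→{q0}, q3→{q2, q3}; now {q0, q2, q3}.
Read '1': q0→{q1, q4}, q2→{q0}, q3→{q2, q3}; now {q0, q1, q2, q3, q4}.
Read '0': q0→∅, q1→{q3}, q2→{q4}, q3→{q2}, q4→{q6}; now {q2, q3, q4, q6}.
The final set {q2, q3, q4, q6} contains the accepting states q2, q4.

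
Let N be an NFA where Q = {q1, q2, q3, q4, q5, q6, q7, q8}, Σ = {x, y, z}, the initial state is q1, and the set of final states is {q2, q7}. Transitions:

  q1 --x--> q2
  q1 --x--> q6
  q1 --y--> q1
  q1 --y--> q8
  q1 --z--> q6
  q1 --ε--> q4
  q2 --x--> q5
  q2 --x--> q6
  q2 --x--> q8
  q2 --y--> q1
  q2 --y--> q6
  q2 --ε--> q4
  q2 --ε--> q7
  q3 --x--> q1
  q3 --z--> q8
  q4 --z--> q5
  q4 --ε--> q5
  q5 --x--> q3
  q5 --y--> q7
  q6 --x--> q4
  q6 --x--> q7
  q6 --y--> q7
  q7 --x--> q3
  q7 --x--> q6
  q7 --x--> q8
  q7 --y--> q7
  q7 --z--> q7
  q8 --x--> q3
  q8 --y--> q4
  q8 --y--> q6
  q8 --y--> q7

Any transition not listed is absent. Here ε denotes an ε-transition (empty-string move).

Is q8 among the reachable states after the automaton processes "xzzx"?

Start: ε-closure({q1}) = {q1, q4, q5}.
Read 'x': {q1, q4, q5} → {q2, q3, q4, q5, q6, q7}.
Read 'z': {q2, q3, q4, q5, q6, q7} → {q5, q7, q8}.
Read 'z': {q5, q7, q8} → {q7}.
Read 'x': {q7} → {q3, q6, q8}.
State q8 is in {q3, q6, q8}.

Yes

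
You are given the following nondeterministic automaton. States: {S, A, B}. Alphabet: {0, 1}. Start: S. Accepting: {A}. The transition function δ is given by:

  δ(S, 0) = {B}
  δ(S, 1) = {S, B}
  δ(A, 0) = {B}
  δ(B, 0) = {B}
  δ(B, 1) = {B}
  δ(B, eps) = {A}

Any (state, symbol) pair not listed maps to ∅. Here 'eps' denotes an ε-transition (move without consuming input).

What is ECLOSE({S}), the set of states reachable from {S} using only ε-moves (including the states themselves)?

Begin with {S}.
No ε-moves leave this set, so the closure equals the set itself.

{S}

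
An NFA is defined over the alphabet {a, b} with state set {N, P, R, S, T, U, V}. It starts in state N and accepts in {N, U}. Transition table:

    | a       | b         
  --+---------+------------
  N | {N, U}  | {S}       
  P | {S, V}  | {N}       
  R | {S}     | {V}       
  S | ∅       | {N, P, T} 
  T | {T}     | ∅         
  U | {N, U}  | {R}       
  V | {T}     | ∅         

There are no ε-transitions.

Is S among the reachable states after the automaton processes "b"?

Yes

Start in {N}.
Read 'b': {N} → {S}.
State S is in {S}.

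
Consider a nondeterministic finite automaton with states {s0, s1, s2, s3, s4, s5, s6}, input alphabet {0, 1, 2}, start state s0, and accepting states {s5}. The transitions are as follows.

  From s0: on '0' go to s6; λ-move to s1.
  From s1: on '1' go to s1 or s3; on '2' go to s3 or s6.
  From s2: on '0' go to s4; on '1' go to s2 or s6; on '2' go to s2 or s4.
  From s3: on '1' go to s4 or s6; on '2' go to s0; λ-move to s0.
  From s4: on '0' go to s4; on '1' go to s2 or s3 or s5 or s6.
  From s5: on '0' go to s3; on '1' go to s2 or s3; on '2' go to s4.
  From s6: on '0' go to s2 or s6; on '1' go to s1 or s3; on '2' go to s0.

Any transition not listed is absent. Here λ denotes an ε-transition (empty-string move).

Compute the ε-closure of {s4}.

{s4}

Begin with {s4}.
No ε-moves leave this set, so the closure equals the set itself.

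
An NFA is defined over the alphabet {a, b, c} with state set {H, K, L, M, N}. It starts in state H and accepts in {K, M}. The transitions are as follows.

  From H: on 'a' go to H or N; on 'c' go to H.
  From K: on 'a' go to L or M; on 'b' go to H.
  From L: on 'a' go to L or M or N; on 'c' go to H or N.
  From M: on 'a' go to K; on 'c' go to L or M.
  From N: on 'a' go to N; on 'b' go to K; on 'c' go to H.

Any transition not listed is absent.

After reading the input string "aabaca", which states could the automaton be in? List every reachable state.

{H, K, L, M, N}

Start in {H}.
Read 'a': {H} → {H, N}.
Read 'a': {H, N} → {H, N}.
Read 'b': {H, N} → {K}.
Read 'a': {K} → {L, M}.
Read 'c': {L, M} → {H, L, M, N}.
Read 'a': {H, L, M, N} → {H, K, L, M, N}.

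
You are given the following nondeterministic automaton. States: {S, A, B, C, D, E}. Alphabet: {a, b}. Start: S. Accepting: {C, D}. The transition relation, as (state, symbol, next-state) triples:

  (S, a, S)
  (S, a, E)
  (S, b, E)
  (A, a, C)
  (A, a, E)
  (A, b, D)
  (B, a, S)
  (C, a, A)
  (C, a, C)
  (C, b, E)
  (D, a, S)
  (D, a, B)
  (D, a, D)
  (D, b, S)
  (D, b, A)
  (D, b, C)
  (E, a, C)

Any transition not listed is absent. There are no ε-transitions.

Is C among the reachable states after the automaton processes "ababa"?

Yes

Start in {S}.
Read 'a': S→{S, E}; now {S, E}.
Read 'b': S→{E}, E→∅; now {E}.
Read 'a': E→{C}; now {C}.
Read 'b': C→{E}; now {E}.
Read 'a': E→{C}; now {C}.
State C is in {C}.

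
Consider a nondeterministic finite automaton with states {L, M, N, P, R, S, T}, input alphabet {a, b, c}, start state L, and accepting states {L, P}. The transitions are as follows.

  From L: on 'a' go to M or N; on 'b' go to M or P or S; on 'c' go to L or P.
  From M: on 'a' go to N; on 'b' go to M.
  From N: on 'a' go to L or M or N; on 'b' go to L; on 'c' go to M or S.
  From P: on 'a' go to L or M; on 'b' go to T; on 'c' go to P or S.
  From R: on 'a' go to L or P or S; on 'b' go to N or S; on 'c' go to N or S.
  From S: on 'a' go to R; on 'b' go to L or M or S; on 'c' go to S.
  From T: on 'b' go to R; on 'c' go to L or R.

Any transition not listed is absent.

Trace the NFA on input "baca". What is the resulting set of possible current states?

Start in {L}.
Read 'b': {L} → {M, P, S}.
Read 'a': {M, P, S} → {L, M, N, R}.
Read 'c': {L, M, N, R} → {L, M, N, P, S}.
Read 'a': {L, M, N, P, S} → {L, M, N, R}.

{L, M, N, R}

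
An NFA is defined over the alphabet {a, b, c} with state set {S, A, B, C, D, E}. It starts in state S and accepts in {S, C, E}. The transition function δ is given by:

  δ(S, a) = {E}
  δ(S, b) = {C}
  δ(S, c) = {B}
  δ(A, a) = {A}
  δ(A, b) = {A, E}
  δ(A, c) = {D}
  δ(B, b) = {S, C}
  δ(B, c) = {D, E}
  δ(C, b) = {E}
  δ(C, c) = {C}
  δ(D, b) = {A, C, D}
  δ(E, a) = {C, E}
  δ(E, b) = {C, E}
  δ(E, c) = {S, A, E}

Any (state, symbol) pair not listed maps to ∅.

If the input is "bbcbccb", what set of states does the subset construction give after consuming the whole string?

{S, A, C, D, E}

Start in {S}.
Read 'b': S→{C}; now {C}.
Read 'b': C→{E}; now {E}.
Read 'c': E→{S, A, E}; now {S, A, E}.
Read 'b': S→{C}, A→{A, E}, E→{C, E}; now {A, C, E}.
Read 'c': A→{D}, C→{C}, E→{S, A, E}; now {S, A, C, D, E}.
Read 'c': S→{B}, A→{D}, C→{C}, D→∅, E→{S, A, E}; now {S, A, B, C, D, E}.
Read 'b': S→{C}, A→{A, E}, B→{S, C}, C→{E}, D→{A, C, D}, E→{C, E}; now {S, A, C, D, E}.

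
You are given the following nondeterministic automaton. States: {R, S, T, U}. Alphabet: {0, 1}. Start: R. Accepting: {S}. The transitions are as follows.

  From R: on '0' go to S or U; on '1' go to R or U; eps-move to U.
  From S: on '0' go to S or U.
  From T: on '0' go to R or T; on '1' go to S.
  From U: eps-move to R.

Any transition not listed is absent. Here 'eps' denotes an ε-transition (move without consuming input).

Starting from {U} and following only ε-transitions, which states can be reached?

Begin with {U}.
ε-move U → R; add R.

{R, U}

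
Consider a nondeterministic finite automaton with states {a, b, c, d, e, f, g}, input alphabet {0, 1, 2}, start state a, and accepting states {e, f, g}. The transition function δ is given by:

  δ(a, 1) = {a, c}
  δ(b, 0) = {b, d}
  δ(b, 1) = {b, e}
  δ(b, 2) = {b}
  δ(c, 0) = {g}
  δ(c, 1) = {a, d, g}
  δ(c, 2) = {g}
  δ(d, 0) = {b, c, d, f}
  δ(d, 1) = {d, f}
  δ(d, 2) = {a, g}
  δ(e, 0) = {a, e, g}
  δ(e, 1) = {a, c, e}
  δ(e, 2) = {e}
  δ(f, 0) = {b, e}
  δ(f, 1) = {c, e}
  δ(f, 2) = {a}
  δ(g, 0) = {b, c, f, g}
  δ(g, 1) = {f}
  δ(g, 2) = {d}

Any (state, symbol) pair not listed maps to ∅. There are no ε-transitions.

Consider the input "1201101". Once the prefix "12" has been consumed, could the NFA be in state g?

Yes

Start in {a}.
Read '1': a→{a, c}; now {a, c}.
Read '2': a→∅, c→{g}; now {g}.
State g is in {g}.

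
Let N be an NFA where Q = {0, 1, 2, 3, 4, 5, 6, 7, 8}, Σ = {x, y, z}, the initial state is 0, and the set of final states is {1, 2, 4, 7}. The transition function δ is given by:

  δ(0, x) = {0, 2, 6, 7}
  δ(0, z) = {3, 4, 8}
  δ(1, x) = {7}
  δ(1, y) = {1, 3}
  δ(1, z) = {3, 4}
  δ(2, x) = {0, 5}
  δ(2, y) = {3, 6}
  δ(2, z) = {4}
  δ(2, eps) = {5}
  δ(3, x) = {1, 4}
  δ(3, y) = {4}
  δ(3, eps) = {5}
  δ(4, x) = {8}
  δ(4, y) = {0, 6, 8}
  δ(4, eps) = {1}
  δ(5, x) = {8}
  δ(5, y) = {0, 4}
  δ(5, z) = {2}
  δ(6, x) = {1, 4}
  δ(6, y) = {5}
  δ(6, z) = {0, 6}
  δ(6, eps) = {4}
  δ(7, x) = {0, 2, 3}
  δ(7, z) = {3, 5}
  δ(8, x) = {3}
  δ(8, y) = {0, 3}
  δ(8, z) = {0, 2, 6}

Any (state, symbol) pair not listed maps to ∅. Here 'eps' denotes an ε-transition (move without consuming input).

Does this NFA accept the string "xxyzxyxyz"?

Yes

Start in {0}.
Read 'x': 0→{0, 2, 6, 7}; union {0, 2, 6, 7}; ε-closure = {0, 1, 2, 4, 5, 6, 7}.
Read 'x': 0→{0, 2, 6, 7}, 1→{7}, 2→{0, 5}, 4→{8}, 5→{8}, 6→{1, 4}, 7→{0, 2, 3}; now {0, 1, 2, 3, 4, 5, 6, 7, 8}.
Read 'y': 0→∅, 1→{1, 3}, 2→{3, 6}, 3→{4}, 4→{0, 6, 8}, 5→{0, 4}, 6→{5}, 7→∅, 8→{0, 3}; now {0, 1, 3, 4, 5, 6, 8}.
Read 'z': 0→{3, 4, 8}, 1→{3, 4}, 3→∅, 4→∅, 5→{2}, 6→{0, 6}, 8→{0, 2, 6}; union {0, 2, 3, 4, 6, 8}; ε-closure = {0, 1, 2, 3, 4, 5, 6, 8}.
Read 'x': 0→{0, 2, 6, 7}, 1→{7}, 2→{0, 5}, 3→{1, 4}, 4→{8}, 5→{8}, 6→{1, 4}, 8→{3}; now {0, 1, 2, 3, 4, 5, 6, 7, 8}.
Read 'y': 0→∅, 1→{1, 3}, 2→{3, 6}, 3→{4}, 4→{0, 6, 8}, 5→{0, 4}, 6→{5}, 7→∅, 8→{0, 3}; now {0, 1, 3, 4, 5, 6, 8}.
Read 'x': 0→{0, 2, 6, 7}, 1→{7}, 3→{1, 4}, 4→{8}, 5→{8}, 6→{1, 4}, 8→{3}; union {0, 1, 2, 3, 4, 6, 7, 8}; ε-closure = {0, 1, 2, 3, 4, 5, 6, 7, 8}.
Read 'y': 0→∅, 1→{1, 3}, 2→{3, 6}, 3→{4}, 4→{0, 6, 8}, 5→{0, 4}, 6→{5}, 7→∅, 8→{0, 3}; now {0, 1, 3, 4, 5, 6, 8}.
Read 'z': 0→{3, 4, 8}, 1→{3, 4}, 3→∅, 4→∅, 5→{2}, 6→{0, 6}, 8→{0, 2, 6}; union {0, 2, 3, 4, 6, 8}; ε-closure = {0, 1, 2, 3, 4, 5, 6, 8}.
The final set {0, 1, 2, 3, 4, 5, 6, 8} contains the accepting states 1, 2, 4.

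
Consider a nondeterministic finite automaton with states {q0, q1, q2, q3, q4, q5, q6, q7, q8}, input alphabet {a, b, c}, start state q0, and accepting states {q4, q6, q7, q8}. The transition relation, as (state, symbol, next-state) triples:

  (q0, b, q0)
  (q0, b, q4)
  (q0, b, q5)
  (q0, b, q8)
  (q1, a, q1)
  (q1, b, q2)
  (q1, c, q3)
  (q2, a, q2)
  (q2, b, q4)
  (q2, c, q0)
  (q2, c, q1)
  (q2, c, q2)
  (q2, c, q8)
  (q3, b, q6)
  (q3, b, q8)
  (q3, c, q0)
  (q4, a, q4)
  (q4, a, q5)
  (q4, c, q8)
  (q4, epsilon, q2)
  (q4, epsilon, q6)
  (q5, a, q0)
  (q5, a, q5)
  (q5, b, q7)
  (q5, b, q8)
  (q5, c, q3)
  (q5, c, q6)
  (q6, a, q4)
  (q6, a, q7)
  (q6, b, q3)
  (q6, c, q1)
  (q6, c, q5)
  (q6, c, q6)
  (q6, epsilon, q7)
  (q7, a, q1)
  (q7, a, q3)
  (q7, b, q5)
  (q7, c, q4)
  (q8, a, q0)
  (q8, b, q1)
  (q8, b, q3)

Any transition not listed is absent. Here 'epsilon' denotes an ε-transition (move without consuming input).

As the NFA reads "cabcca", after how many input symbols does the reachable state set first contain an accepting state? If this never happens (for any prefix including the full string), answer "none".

none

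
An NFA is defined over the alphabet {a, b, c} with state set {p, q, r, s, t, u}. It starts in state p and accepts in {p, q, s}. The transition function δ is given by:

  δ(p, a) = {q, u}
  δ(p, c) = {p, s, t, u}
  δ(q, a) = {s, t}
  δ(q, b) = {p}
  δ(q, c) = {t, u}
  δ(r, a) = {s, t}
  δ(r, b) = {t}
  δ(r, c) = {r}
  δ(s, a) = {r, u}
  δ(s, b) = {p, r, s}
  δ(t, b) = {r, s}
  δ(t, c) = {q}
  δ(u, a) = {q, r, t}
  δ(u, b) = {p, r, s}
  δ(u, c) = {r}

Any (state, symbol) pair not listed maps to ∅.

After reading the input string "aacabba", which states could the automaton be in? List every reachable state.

{q, r, s, t, u}

Start in {p}.
Read 'a': p→{q, u}; now {q, u}.
Read 'a': q→{s, t}, u→{q, r, t}; now {q, r, s, t}.
Read 'c': q→{t, u}, r→{r}, s→∅, t→{q}; now {q, r, t, u}.
Read 'a': q→{s, t}, r→{s, t}, t→∅, u→{q, r, t}; now {q, r, s, t}.
Read 'b': q→{p}, r→{t}, s→{p, r, s}, t→{r, s}; now {p, r, s, t}.
Read 'b': p→∅, r→{t}, s→{p, r, s}, t→{r, s}; now {p, r, s, t}.
Read 'a': p→{q, u}, r→{s, t}, s→{r, u}, t→∅; now {q, r, s, t, u}.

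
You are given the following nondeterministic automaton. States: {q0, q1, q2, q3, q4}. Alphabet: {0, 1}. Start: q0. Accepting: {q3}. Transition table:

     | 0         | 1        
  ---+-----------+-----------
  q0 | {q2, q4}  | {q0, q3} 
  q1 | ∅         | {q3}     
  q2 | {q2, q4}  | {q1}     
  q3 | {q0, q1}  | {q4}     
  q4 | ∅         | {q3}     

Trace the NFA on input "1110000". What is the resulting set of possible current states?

{q2, q4}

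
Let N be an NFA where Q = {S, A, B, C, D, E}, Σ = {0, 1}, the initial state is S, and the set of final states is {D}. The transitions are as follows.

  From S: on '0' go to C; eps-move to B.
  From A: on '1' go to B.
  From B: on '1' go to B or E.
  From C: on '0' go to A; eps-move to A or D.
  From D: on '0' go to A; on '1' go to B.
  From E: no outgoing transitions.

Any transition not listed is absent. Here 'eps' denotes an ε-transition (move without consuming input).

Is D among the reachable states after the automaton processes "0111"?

No

Start: ε-closure({S}) = {S, B}.
Read '0': S→{C}, B→∅; union {C}; ε-closure = {A, C, D}.
Read '1': A→{B}, C→∅, D→{B}; now {B}.
Read '1': B→{B, E}; now {B, E}.
Read '1': B→{B, E}, E→∅; now {B, E}.
State D is not in {B, E}.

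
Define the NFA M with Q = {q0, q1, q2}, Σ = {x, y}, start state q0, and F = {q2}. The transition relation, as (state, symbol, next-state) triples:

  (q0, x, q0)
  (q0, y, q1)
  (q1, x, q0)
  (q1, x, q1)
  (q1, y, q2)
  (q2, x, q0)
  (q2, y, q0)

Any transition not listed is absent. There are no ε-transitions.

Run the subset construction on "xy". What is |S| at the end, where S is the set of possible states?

1

Start in {q0}.
Read 'x': {q0} → {q0}.
Read 'y': {q0} → {q1}.
That set has 1 state.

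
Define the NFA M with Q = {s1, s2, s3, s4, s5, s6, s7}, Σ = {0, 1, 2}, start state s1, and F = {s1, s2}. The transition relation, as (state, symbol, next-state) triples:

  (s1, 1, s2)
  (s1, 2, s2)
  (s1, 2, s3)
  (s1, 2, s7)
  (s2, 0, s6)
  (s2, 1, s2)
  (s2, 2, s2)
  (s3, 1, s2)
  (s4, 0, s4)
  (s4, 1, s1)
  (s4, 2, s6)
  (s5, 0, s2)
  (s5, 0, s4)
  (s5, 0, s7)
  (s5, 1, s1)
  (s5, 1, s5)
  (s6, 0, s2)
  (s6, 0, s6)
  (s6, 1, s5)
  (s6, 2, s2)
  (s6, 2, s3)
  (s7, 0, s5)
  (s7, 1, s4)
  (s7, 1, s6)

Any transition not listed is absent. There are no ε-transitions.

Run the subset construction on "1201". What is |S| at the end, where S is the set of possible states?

Start in {s1}.
Read '1': {s1} → {s2}.
Read '2': {s2} → {s2}.
Read '0': {s2} → {s6}.
Read '1': {s6} → {s5}.
That set has 1 state.

1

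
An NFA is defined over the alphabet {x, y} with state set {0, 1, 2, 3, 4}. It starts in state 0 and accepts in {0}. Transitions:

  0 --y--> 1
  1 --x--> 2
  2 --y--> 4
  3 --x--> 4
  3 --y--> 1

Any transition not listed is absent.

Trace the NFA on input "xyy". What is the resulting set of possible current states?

∅

Start in {0}.
Read 'x': {0} → ∅.
The set is empty and remains empty for the remaining 2 symbols.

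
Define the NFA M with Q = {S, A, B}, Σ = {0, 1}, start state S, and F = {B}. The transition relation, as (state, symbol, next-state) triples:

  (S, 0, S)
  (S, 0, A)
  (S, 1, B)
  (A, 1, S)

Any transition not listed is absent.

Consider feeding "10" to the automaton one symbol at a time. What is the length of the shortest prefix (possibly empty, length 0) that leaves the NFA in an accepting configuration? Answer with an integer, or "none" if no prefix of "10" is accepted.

Start in {S}.
Read '1': {S} → {B}.
None of the earlier sets intersect F, but {B} does.

1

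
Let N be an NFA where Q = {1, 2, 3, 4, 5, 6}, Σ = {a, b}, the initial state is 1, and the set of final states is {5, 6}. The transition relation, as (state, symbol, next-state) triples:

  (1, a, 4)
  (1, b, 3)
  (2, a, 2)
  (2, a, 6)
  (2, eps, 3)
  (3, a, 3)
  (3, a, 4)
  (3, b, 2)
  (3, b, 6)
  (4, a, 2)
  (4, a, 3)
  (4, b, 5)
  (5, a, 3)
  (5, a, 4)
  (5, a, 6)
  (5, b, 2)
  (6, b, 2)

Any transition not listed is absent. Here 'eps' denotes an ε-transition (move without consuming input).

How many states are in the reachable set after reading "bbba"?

4

Start in {1}.
Read 'b': 1→{3}; now {3}.
Read 'b': 3→{2, 6}; union {2, 6}; ε-closure = {2, 3, 6}.
Read 'b': 2→∅, 3→{2, 6}, 6→{2}; union {2, 6}; ε-closure = {2, 3, 6}.
Read 'a': 2→{2, 6}, 3→{3, 4}, 6→∅; now {2, 3, 4, 6}.
That set has 4 states.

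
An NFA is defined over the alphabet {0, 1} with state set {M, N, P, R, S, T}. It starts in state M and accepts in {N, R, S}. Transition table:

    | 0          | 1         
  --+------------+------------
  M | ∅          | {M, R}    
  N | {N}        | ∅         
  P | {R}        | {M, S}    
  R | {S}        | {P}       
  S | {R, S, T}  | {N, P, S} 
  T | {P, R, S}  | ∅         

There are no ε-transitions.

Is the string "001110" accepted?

Start in {M}.
Read '0': M→∅; now ∅.
The set is empty and remains empty for the remaining 5 symbols.
The final set ∅ contains no accepting state.

No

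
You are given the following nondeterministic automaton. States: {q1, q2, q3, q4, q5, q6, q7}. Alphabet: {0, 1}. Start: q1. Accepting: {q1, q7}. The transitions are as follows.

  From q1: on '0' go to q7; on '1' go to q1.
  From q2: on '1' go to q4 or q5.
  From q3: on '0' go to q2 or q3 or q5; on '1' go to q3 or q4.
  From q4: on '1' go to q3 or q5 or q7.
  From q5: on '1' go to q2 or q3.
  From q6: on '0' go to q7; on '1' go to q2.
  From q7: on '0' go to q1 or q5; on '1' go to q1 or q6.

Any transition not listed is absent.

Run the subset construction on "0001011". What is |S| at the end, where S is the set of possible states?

2

Start in {q1}.
Read '0': {q1} → {q7}.
Read '0': {q7} → {q1, q5}.
Read '0': {q1, q5} → {q7}.
Read '1': {q7} → {q1, q6}.
Read '0': {q1, q6} → {q7}.
Read '1': {q7} → {q1, q6}.
Read '1': {q1, q6} → {q1, q2}.
That set has 2 states.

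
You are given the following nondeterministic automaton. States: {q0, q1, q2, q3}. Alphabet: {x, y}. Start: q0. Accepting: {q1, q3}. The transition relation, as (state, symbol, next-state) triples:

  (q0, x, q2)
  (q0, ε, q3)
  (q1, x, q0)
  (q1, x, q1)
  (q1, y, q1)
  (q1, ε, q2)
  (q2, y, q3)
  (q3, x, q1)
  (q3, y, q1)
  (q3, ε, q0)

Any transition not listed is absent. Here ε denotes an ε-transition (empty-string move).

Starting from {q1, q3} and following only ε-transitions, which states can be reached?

{q0, q1, q2, q3}

Begin with {q1, q3}.
ε-move q1 → q2; add q2.
ε-move q3 → q0; add q0.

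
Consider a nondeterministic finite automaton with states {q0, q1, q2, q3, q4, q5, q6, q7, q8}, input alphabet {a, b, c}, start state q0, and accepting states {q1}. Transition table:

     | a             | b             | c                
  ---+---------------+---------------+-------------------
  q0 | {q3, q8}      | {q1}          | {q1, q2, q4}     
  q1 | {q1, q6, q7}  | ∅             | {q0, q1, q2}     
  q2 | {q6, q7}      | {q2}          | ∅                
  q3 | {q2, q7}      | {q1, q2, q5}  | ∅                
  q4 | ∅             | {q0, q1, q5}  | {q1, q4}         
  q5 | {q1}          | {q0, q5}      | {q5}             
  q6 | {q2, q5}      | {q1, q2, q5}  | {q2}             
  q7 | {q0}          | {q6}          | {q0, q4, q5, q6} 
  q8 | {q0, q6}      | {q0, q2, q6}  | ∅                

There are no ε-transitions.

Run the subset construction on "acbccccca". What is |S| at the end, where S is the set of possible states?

0

Start in {q0}.
Read 'a': {q0} → {q3, q8}.
Read 'c': {q3, q8} → ∅.
The set is empty and remains empty for the remaining 7 symbols.
That set has 0 states.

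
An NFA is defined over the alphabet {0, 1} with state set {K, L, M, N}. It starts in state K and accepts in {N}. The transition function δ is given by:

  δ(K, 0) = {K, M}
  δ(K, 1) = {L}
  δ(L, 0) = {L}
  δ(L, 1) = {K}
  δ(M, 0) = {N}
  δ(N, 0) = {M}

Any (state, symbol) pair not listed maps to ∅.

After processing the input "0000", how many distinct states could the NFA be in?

3

Start in {K}.
Read '0': K→{K, M}; now {K, M}.
Read '0': K→{K, M}, M→{N}; now {K, M, N}.
Read '0': K→{K, M}, M→{N}, N→{M}; now {K, M, N}.
Read '0': K→{K, M}, M→{N}, N→{M}; now {K, M, N}.
That set has 3 states.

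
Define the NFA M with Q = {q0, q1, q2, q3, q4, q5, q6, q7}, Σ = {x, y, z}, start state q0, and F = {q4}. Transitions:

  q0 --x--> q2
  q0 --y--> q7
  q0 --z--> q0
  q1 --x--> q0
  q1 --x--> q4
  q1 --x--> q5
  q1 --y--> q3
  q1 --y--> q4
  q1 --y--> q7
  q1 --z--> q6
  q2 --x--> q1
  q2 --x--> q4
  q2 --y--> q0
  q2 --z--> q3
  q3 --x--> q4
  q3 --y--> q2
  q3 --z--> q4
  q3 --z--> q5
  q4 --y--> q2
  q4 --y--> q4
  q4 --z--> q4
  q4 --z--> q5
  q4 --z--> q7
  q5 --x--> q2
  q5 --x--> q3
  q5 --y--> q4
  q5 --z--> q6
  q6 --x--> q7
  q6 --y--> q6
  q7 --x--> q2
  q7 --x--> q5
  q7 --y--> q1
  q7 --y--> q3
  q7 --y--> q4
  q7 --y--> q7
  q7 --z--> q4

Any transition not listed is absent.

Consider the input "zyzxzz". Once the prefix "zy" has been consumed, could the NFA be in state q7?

Yes

Start in {q0}.
Read 'z': {q0} → {q0}.
Read 'y': {q0} → {q7}.
State q7 is in {q7}.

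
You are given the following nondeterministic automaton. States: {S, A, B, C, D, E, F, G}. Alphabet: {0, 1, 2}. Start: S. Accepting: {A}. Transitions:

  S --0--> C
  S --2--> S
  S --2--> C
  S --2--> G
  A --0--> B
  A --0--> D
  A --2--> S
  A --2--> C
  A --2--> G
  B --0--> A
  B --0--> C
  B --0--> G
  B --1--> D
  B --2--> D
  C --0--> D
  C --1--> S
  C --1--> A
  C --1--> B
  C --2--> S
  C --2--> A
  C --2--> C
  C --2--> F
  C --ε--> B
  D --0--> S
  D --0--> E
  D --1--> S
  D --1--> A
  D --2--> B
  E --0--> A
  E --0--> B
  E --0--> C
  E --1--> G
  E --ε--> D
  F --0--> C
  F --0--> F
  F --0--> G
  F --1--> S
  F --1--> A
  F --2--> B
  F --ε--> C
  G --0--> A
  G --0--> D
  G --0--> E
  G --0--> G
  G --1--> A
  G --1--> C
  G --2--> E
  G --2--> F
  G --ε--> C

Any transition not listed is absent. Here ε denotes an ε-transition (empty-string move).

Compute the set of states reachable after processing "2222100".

{S, A, B, C, D, E, G}

Start in {S}.
Read '2': {S} → {S, B, C, G}.
Read '2': {S, B, C, G} → {S, A, B, C, D, E, F, G}.
Read '2': {S, A, B, C, D, E, F, G} → {S, A, B, C, D, E, F, G}.
Read '2': {S, A, B, C, D, E, F, G} → {S, A, B, C, D, E, F, G}.
Read '1': {S, A, B, C, D, E, F, G} → {S, A, B, C, D, G}.
Read '0': {S, A, B, C, D, G} → {S, A, B, C, D, E, G}.
Read '0': {S, A, B, C, D, E, G} → {S, A, B, C, D, E, G}.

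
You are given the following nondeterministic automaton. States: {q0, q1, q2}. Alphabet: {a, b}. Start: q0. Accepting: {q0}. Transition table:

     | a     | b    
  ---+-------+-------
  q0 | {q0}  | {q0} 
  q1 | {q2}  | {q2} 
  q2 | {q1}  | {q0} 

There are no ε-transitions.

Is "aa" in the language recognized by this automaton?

Start in {q0}.
Read 'a': {q0} → {q0}.
Read 'a': {q0} → {q0}.
The final set {q0} contains the accepting state q0.

Yes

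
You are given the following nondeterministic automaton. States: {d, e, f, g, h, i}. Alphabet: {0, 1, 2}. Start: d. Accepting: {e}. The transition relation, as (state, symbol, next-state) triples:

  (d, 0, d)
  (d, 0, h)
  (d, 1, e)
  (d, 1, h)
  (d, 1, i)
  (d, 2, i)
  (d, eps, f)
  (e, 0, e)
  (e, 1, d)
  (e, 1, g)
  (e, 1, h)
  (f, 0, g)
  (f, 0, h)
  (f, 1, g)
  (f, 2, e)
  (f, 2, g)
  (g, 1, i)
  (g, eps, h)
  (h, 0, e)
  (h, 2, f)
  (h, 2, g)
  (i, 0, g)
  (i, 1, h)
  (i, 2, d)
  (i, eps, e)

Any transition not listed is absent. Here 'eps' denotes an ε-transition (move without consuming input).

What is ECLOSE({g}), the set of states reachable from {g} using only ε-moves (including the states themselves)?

{g, h}

Begin with {g}.
ε-move g → h; add h.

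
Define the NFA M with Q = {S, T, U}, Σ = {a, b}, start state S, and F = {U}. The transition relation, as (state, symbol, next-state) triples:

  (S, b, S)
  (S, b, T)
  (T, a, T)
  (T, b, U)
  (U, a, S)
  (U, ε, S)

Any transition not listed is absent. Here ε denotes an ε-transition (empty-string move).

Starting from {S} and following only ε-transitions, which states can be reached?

{S}

Begin with {S}.
No ε-moves leave this set, so the closure equals the set itself.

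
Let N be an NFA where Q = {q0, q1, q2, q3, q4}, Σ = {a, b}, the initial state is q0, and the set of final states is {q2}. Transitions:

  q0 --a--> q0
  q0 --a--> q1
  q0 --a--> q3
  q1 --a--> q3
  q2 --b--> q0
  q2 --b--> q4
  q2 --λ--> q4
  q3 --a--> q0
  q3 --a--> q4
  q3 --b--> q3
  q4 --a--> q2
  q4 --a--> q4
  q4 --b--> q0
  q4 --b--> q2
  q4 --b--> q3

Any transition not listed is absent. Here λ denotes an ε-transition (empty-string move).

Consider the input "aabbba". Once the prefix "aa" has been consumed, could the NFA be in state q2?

Start in {q0}.
Read 'a': {q0} → {q0, q1, q3}.
Read 'a': {q0, q1, q3} → {q0, q1, q3, q4}.
State q2 is not in {q0, q1, q3, q4}.

No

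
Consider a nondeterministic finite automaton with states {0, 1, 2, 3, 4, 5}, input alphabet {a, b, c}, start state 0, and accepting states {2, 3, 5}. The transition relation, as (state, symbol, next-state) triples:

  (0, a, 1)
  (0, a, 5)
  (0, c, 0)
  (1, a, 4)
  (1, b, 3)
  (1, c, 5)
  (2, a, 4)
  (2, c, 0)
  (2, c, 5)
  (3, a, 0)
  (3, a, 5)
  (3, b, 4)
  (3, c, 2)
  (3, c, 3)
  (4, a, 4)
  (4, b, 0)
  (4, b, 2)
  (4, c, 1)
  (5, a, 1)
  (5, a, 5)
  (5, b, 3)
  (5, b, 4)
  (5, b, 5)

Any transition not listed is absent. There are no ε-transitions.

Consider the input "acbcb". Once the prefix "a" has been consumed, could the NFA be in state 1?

Start in {0}.
Read 'a': 0→{1, 5}; now {1, 5}.
State 1 is in {1, 5}.

Yes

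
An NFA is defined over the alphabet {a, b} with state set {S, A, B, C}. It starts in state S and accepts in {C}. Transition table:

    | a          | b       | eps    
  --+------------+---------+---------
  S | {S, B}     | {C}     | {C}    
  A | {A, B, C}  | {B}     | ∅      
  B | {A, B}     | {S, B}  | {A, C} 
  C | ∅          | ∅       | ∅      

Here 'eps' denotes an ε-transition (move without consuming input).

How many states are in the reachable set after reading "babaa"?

Start: ε-closure({S}) = {S, C}.
Read 'b': S→{C}, C→∅; now {C}.
Read 'a': C→∅; now ∅.
The set is empty and remains empty for the remaining 3 symbols.
That set has 0 states.

0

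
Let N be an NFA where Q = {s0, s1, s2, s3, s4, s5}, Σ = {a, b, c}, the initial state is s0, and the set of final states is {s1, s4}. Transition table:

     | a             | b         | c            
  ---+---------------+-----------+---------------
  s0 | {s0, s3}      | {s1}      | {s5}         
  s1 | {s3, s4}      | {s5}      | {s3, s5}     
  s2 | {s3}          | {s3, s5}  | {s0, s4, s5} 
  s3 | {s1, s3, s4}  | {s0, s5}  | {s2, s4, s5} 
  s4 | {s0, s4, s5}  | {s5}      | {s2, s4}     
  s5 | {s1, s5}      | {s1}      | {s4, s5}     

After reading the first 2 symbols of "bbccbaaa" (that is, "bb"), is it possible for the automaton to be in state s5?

Yes

Start in {s0}.
Read 'b': {s0} → {s1}.
Read 'b': {s1} → {s5}.
State s5 is in {s5}.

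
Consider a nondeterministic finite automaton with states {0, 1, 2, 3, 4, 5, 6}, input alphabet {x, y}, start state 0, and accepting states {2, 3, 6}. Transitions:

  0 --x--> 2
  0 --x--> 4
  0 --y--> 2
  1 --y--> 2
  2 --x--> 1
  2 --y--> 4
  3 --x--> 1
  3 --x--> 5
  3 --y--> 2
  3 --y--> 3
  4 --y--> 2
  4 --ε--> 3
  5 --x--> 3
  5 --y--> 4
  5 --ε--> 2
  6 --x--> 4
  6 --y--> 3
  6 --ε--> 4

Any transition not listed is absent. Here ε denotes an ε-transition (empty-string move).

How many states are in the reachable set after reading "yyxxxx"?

2

Start in {0}.
Read 'y': {0} → {2}.
Read 'y': {2} → {3, 4}.
Read 'x': {3, 4} → {1, 2, 5}.
Read 'x': {1, 2, 5} → {1, 3}.
Read 'x': {1, 3} → {1, 2, 5}.
Read 'x': {1, 2, 5} → {1, 3}.
That set has 2 states.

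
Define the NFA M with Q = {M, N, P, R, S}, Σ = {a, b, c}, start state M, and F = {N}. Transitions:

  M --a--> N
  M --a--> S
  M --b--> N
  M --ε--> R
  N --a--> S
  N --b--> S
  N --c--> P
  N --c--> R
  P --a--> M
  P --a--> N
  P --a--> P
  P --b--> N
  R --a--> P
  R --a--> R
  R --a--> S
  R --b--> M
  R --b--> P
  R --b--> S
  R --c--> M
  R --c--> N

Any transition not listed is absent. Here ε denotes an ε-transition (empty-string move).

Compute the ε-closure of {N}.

{N}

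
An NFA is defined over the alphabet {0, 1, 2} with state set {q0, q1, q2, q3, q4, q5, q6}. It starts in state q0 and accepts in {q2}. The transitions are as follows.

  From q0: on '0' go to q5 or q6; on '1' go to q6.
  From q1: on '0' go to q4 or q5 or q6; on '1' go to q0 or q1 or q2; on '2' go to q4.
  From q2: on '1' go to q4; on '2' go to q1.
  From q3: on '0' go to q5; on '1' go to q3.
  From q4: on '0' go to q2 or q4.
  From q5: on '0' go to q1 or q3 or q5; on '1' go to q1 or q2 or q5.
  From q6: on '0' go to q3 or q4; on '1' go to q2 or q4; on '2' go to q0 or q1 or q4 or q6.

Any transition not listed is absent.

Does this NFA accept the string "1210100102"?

No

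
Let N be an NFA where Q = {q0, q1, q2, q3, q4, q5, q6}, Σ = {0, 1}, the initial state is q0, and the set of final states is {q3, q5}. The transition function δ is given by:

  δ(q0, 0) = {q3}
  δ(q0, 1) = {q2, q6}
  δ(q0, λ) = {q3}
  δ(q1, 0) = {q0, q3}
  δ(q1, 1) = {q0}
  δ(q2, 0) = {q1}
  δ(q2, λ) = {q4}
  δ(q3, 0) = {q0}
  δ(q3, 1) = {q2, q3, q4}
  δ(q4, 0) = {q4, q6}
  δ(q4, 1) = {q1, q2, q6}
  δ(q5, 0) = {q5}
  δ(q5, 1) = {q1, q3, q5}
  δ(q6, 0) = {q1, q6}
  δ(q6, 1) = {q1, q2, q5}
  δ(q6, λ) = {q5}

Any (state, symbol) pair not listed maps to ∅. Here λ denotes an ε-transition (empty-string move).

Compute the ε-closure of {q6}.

Begin with {q6}.
ε-move q6 → q5; add q5.

{q5, q6}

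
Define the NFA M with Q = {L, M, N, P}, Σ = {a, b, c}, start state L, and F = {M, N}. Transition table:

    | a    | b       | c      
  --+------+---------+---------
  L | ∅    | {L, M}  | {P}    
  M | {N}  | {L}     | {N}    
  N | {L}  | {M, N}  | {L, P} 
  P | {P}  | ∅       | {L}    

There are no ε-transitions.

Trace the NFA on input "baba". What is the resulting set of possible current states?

{L, N}

Start in {L}.
Read 'b': {L} → {L, M}.
Read 'a': {L, M} → {N}.
Read 'b': {N} → {M, N}.
Read 'a': {M, N} → {L, N}.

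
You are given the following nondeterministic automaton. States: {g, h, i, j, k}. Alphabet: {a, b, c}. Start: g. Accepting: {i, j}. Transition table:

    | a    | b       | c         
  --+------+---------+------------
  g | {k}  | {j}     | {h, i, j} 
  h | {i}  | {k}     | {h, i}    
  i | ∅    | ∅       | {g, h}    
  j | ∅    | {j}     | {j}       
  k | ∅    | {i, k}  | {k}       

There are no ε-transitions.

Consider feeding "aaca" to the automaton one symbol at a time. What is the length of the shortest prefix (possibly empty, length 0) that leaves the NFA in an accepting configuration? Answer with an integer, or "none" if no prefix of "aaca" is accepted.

Start in {g}.
Read 'a': {g} → {k}.
Read 'a': {k} → ∅.
The set is empty and remains empty for the remaining 2 symbols.
No reachable set along the way intersects F.

none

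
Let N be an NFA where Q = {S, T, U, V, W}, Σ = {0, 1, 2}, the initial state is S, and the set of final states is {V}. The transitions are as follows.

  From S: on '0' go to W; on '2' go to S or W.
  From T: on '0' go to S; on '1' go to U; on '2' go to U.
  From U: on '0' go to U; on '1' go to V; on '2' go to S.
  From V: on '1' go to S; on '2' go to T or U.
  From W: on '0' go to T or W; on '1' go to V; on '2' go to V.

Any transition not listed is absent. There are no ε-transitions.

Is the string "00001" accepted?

Start in {S}.
Read '0': {S} → {W}.
Read '0': {W} → {T, W}.
Read '0': {T, W} → {S, T, W}.
Read '0': {S, T, W} → {S, T, W}.
Read '1': {S, T, W} → {U, V}.
The final set {U, V} contains the accepting state V.

Yes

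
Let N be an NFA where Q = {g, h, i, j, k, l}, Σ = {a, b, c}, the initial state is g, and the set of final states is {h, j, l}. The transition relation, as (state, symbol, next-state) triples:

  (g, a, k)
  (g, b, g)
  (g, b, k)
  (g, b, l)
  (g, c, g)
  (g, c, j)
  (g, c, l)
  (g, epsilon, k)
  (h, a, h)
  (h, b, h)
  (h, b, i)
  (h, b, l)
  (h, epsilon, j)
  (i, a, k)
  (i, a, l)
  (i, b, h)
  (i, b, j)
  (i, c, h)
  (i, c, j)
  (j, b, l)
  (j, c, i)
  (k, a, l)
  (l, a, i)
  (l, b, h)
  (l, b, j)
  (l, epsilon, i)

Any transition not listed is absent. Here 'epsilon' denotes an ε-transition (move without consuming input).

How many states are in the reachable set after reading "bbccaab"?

4

Start: ε-closure({g}) = {g, k}.
Read 'b': g→{g, k, l}, k→∅; union {g, k, l}; ε-closure = {g, i, k, l}.
Read 'b': g→{g, k, l}, i→{h, j}, k→∅, l→{h, j}; union {g, h, j, k, l}; ε-closure = {g, h, i, j, k, l}.
Read 'c': g→{g, j, l}, h→∅, i→{h, j}, j→{i}, k→∅, l→∅; union {g, h, i, j, l}; ε-closure = {g, h, i, j, k, l}.
Read 'c': g→{g, j, l}, h→∅, i→{h, j}, j→{i}, k→∅, l→∅; union {g, h, i, j, l}; ε-closure = {g, h, i, j, k, l}.
Read 'a': g→{k}, h→{h}, i→{k, l}, j→∅, k→{l}, l→{i}; union {h, i, k, l}; ε-closure = {h, i, j, k, l}.
Read 'a': h→{h}, i→{k, l}, j→∅, k→{l}, l→{i}; union {h, i, k, l}; ε-closure = {h, i, j, k, l}.
Read 'b': h→{h, i, l}, i→{h, j}, j→{l}, k→∅, l→{h, j}; now {h, i, j, l}.
That set has 4 states.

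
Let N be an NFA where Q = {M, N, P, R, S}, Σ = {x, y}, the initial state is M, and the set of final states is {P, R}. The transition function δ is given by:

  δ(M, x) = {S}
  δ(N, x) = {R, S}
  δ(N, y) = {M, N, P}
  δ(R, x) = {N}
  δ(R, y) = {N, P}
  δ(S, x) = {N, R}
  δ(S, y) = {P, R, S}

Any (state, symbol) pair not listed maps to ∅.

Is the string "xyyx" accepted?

Start in {M}.
Read 'x': M→{S}; now {S}.
Read 'y': S→{P, R, S}; now {P, R, S}.
Read 'y': P→∅, R→{N, P}, S→{P, R, S}; now {N, P, R, S}.
Read 'x': N→{R, S}, P→∅, R→{N}, S→{N, R}; now {N, R, S}.
The final set {N, R, S} contains the accepting state R.

Yes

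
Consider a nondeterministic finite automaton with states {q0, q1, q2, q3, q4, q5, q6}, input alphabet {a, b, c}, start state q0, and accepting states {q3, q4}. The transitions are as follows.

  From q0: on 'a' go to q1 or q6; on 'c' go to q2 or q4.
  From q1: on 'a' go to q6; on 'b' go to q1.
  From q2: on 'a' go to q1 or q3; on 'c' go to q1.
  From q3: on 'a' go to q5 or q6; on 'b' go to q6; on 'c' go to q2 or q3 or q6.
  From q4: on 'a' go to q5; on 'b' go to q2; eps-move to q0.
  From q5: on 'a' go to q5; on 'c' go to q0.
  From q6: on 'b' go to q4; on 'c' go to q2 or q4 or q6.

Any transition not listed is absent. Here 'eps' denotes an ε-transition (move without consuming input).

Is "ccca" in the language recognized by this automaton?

Yes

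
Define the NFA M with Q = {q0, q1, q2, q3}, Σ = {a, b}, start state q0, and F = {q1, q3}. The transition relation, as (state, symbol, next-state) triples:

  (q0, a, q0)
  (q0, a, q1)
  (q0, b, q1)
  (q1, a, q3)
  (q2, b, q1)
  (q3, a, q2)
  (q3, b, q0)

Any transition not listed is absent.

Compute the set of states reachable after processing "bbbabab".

∅

Start in {q0}.
Read 'b': {q0} → {q1}.
Read 'b': {q1} → ∅.
The set is empty and remains empty for the remaining 5 symbols.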